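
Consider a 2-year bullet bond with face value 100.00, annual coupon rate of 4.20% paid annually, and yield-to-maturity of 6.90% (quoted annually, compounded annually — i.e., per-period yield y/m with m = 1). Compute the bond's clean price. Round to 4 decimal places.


Coupon per period c = face * coupon_rate / m = 4.200000
Periods per year m = 1; per-period yield y/m = 0.069000
Number of cashflows N = 2
Cashflows (t years, CF_t, discount factor 1/(1+y/m)^(m*t), PV):
  t = 1.0000: CF_t = 4.200000, DF = 0.935454, PV = 3.928906
  t = 2.0000: CF_t = 104.200000, DF = 0.875074, PV = 91.182671
Price P = sum_t PV_t = 95.111576

Answer: Price = 95.1116


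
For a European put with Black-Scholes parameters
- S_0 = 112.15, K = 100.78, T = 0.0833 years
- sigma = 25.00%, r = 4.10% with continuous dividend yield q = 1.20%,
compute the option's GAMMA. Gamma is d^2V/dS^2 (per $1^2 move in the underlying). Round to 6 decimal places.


d1 = 1.5510660843; d2 = 1.4789117359
phi(d1) = 0.1198107898; exp(-qT) = 0.9990008994; exp(-rT) = 0.9965905255
Gamma = exp(-qT) * phi(d1) / (S * sigma * sqrt(T)) = 0.9990008994 * 0.1198107898 / (112.1500 * 0.2500 * 0.2886173938) = 0.014791

Answer: Gamma = 0.014791


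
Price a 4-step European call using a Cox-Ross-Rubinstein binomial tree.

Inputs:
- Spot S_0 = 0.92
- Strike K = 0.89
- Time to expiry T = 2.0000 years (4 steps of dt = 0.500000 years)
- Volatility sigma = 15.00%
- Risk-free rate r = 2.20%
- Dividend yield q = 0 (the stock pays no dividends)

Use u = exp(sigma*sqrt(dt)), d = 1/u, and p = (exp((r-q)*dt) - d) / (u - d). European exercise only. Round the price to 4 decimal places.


dt = T/N = 0.500000
u = exp(sigma*sqrt(dt)) = 1.111895; d = 1/u = 0.899365
p = (exp((r-q)*dt) - d) / (u - d) = 0.525551
Discount per step: exp(-r*dt) = 0.989060
Stock lattice S(k, i) with i counting down-moves:
  k=0: S(0,0) = 0.9200
  k=1: S(1,0) = 1.0229; S(1,1) = 0.8274
  k=2: S(2,0) = 1.1374; S(2,1) = 0.9200; S(2,2) = 0.7441
  k=3: S(3,0) = 1.2647; S(3,1) = 1.0229; S(3,2) = 0.8274; S(3,3) = 0.6693
  k=4: S(4,0) = 1.4062; S(4,1) = 1.1374; S(4,2) = 0.9200; S(4,3) = 0.7441; S(4,4) = 0.6019
Terminal payoffs V(N, i) = max(S_T - K, 0):
  V(4,0) = 0.516188; V(4,1) = 0.247406; V(4,2) = 0.030000; V(4,3) = 0.000000; V(4,4) = 0.000000
Backward induction: V(k, i) = exp(-r*dt) * [p * V(k+1, i) + (1-p) * V(k+1, i+1)].
  V(3,0) = exp(-r*dt) * [p*0.516188 + (1-p)*0.247406] = 0.384413
  V(3,1) = exp(-r*dt) * [p*0.247406 + (1-p)*0.030000] = 0.142680
  V(3,2) = exp(-r*dt) * [p*0.030000 + (1-p)*0.000000] = 0.015594
  V(3,3) = exp(-r*dt) * [p*0.000000 + (1-p)*0.000000] = 0.000000
  V(2,0) = exp(-r*dt) * [p*0.384413 + (1-p)*0.142680] = 0.266772
  V(2,1) = exp(-r*dt) * [p*0.142680 + (1-p)*0.015594] = 0.081483
  V(2,2) = exp(-r*dt) * [p*0.015594 + (1-p)*0.000000] = 0.008106
  V(1,0) = exp(-r*dt) * [p*0.266772 + (1-p)*0.081483] = 0.176905
  V(1,1) = exp(-r*dt) * [p*0.081483 + (1-p)*0.008106] = 0.046159
  V(0,0) = exp(-r*dt) * [p*0.176905 + (1-p)*0.046159] = 0.113616

Answer: Price = V(0,0) = 0.1136


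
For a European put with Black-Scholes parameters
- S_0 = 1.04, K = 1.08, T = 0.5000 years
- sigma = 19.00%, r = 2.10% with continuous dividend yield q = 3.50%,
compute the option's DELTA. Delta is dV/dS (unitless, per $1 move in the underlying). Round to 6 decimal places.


d1 = -0.2658373748; d2 = -0.4001876633
phi(d1) = 0.3850918937; exp(-qT) = 0.9826522357; exp(-rT) = 0.9895549326
N(-d1) = 0.6048177712
Delta = -exp(-qT) * N(-d1) = -0.9826522357 * 0.6048177712 = -0.594326

Answer: Delta = -0.594326


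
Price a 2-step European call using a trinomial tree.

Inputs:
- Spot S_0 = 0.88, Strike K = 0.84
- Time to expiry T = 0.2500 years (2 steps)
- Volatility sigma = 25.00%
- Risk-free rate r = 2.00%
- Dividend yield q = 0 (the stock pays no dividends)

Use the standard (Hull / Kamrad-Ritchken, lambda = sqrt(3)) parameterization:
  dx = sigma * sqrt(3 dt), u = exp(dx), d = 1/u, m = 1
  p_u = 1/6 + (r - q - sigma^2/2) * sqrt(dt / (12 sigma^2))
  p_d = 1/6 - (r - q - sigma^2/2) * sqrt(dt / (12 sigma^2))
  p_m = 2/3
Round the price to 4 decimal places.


Answer: Price = V(0,0) = 0.0691

Derivation:
dt = T/N = 0.125000; dx = sigma*sqrt(3*dt) = 0.153093
u = exp(dx) = 1.165433; d = 1/u = 0.858050
p_u = 0.162074, p_m = 0.666667, p_d = 0.171259
Discount per step: exp(-r*dt) = 0.997503
Stock lattice S(k, j) with j the centered position index:
  k=0: S(0,+0) = 0.8800
  k=1: S(1,-1) = 0.7551; S(1,+0) = 0.8800; S(1,+1) = 1.0256
  k=2: S(2,-2) = 0.6479; S(2,-1) = 0.7551; S(2,+0) = 0.8800; S(2,+1) = 1.0256; S(2,+2) = 1.1952
Terminal payoffs V(N, j) = max(S_T - K, 0):
  V(2,-2) = 0.000000; V(2,-1) = 0.000000; V(2,+0) = 0.040000; V(2,+1) = 0.185581; V(2,+2) = 0.355247
Backward induction: V(k, j) = exp(-r*dt) * [p_u * V(k+1, j+1) + p_m * V(k+1, j) + p_d * V(k+1, j-1)]
  V(1,-1) = exp(-r*dt) * [p_u*0.040000 + p_m*0.000000 + p_d*0.000000] = 0.006467
  V(1,+0) = exp(-r*dt) * [p_u*0.185581 + p_m*0.040000 + p_d*0.000000] = 0.056603
  V(1,+1) = exp(-r*dt) * [p_u*0.355247 + p_m*0.185581 + p_d*0.040000] = 0.187678
  V(0,+0) = exp(-r*dt) * [p_u*0.187678 + p_m*0.056603 + p_d*0.006467] = 0.069087


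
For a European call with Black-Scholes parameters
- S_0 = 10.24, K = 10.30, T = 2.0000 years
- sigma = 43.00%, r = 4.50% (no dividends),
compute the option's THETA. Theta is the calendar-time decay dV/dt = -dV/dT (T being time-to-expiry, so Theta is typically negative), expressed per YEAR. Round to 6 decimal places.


d1 = 0.4424477708; d2 = -0.1656640610
phi(d1) = 0.3617439825; exp(-qT) = 1.0000000000; exp(-rT) = 0.9139311853
Theta = -S*exp(-qT)*phi(d1)*sigma/(2*sqrt(T)) - r*K*exp(-rT)*N(d2) + q*S*exp(-qT)*N(d1)
N(d1) = 0.6709173915; N(d2) = 0.4342106652; sqrt(T) = 1.4142135624
Term 1 = -10.2400 * 1.0000000000 * 0.3617439825 * 0.4300 / (2 * 1.4142135624) = -0.5631508374
Term 2 = -0.0450 * 10.3000 * 0.9139311853 * 0.4342106652 = -0.1839347226
Term 3 = 0 (no dividend yield, q = 0)
Theta = -0.5631508374 + (-0.1839347226) + (0.0000000000) = -0.747086

Answer: Theta = -0.747086


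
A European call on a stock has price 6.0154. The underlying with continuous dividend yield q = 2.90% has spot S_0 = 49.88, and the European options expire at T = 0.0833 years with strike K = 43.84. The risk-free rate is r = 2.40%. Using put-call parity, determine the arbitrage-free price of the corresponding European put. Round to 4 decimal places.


Answer: Put price = 0.0082

Derivation:
Put-call parity: C - P = S_0 * exp(-qT) - K * exp(-rT).
S_0 * exp(-qT) = 49.8800 * 0.99758722 = 49.75965031
K * exp(-rT) = 43.8400 * 0.99800280 = 43.75244262
P = C - S*exp(-qT) + K*exp(-rT)
P = 6.0154 - 49.75965031 + 43.75244262 = 0.0082


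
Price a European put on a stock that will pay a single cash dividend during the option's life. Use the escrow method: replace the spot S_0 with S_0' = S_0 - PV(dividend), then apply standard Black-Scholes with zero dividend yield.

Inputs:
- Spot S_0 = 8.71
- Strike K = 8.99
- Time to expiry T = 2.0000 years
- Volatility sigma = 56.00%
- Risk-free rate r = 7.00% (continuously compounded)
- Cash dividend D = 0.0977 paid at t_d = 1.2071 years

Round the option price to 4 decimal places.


PV(D) = D * exp(-r * t_d) = 0.0977 * 0.91897441 = 0.08978380
S_0' = S_0 - PV(D) = 8.7100 - 0.08978380 = 8.62021620
d1 = (ln(S_0'/K) + (r + sigma^2/2)*T) / (sigma*sqrt(T)) = 0.51972010
d2 = d1 - sigma*sqrt(T) = -0.27223950
exp(-rT) = 0.86935824
N(-d1) = 0.30162934; N(-d2) = 0.60728106
P = K * exp(-rT) * N(-d2) - S_0' * N(-d1) = 8.9900 * 0.86935824 * 0.60728106 - 8.62021620 * 0.30162934 = 2.1461

Answer: Price = 2.1461


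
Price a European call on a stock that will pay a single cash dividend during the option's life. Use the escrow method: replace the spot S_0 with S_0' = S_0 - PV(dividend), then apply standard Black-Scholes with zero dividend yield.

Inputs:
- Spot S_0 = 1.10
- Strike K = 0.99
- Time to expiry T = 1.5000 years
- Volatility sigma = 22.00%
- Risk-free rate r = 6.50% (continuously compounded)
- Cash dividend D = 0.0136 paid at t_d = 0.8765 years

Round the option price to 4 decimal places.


PV(D) = D * exp(-r * t_d) = 0.0136 * 0.94462005 = 0.01284683
S_0' = S_0 - PV(D) = 1.1000 - 0.01284683 = 1.08715317
d1 = (ln(S_0'/K) + (r + sigma^2/2)*T) / (sigma*sqrt(T)) = 0.84400822
d2 = d1 - sigma*sqrt(T) = 0.57456435
exp(-rT) = 0.90710234
N(d1) = 0.80066759; N(d2) = 0.71720702
C = S_0' * N(d1) - K * exp(-rT) * N(d2) = 1.08715317 * 0.80066759 - 0.9900 * 0.90710234 * 0.71720702 = 0.2264

Answer: Price = 0.2264


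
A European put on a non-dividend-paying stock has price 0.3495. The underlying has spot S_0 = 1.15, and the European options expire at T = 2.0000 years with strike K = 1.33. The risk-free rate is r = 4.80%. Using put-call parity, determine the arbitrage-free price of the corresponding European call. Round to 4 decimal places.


Put-call parity: C - P = S_0 * exp(-qT) - K * exp(-rT).
S_0 * exp(-qT) = 1.1500 * 1.00000000 = 1.15000000
K * exp(-rT) = 1.3300 * 0.90846402 = 1.20825714
C = P + S*exp(-qT) - K*exp(-rT)
C = 0.3495 + 1.15000000 - 1.20825714 = 0.2912

Answer: Call price = 0.2912


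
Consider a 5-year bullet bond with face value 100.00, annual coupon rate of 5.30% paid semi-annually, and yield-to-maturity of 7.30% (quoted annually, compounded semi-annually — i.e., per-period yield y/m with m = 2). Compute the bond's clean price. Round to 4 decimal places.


Coupon per period c = face * coupon_rate / m = 2.650000
Periods per year m = 2; per-period yield y/m = 0.036500
Number of cashflows N = 10
Cashflows (t years, CF_t, discount factor 1/(1+y/m)^(m*t), PV):
  t = 0.5000: CF_t = 2.650000, DF = 0.964785, PV = 2.556681
  t = 1.0000: CF_t = 2.650000, DF = 0.930811, PV = 2.466648
  t = 1.5000: CF_t = 2.650000, DF = 0.898033, PV = 2.379786
  t = 2.0000: CF_t = 2.650000, DF = 0.866409, PV = 2.295983
  t = 2.5000: CF_t = 2.650000, DF = 0.835898, PV = 2.215131
  t = 3.0000: CF_t = 2.650000, DF = 0.806462, PV = 2.137126
  t = 3.5000: CF_t = 2.650000, DF = 0.778063, PV = 2.061867
  t = 4.0000: CF_t = 2.650000, DF = 0.750664, PV = 1.989259
  t = 4.5000: CF_t = 2.650000, DF = 0.724230, PV = 1.919208
  t = 5.0000: CF_t = 102.650000, DF = 0.698726, PV = 71.724229
Price P = sum_t PV_t = 91.745919

Answer: Price = 91.7459


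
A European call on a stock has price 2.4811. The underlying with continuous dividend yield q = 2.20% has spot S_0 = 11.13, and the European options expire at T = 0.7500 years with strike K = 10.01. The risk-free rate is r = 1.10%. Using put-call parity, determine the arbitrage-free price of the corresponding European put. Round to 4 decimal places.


Put-call parity: C - P = S_0 * exp(-qT) - K * exp(-rT).
S_0 * exp(-qT) = 11.1300 * 0.98363538 = 10.94786177
K * exp(-rT) = 10.0100 * 0.99178394 = 9.92775722
P = C - S*exp(-qT) + K*exp(-rT)
P = 2.4811 - 10.94786177 + 9.92775722 = 1.4610

Answer: Put price = 1.4610


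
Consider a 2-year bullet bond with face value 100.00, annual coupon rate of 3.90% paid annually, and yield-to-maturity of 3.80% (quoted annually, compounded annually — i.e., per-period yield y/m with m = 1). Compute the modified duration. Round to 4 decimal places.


Coupon per period c = face * coupon_rate / m = 3.900000
Periods per year m = 1; per-period yield y/m = 0.038000
Number of cashflows N = 2
Cashflows (t years, CF_t, discount factor 1/(1+y/m)^(m*t), PV):
  t = 1.0000: CF_t = 3.900000, DF = 0.963391, PV = 3.757225
  t = 2.0000: CF_t = 103.900000, DF = 0.928122, PV = 96.431926
Price P = sum_t PV_t = 100.189151
First compute Macaulay numerator sum_t t * PV_t:
  t * PV_t at t = 1.0000: 3.757225
  t * PV_t at t = 2.0000: 192.863852
Macaulay duration D = 196.621077 / 100.189151 = 1.962499
Modified duration = D / (1 + y/m) = 1.962499 / (1 + 0.038000) = 1.890654

Answer: Modified duration = 1.8907


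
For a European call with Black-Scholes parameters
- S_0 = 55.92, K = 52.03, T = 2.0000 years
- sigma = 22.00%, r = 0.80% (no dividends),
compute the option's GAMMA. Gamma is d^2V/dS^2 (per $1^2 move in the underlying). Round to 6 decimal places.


d1 = 0.4387328318; d2 = 0.1276058481
phi(d1) = 0.3623365576; exp(-qT) = 1.0000000000; exp(-rT) = 0.9841273201
Gamma = exp(-qT) * phi(d1) / (S * sigma * sqrt(T)) = 1.0000000000 * 0.3623365576 / (55.9200 * 0.2200 * 1.4142135624) = 0.020826

Answer: Gamma = 0.020826


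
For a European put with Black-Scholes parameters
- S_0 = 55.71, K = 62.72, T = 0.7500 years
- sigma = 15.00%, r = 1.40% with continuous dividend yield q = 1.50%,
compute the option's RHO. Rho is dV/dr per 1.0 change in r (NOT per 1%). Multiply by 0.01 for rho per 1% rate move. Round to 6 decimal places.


Answer: Rho = -38.971494

Derivation:
d1 = -0.8531944639; d2 = -0.9830982744
phi(d1) = 0.2772296847; exp(-qT) = 0.9888130446; exp(-rT) = 0.9895549326
N(-d2) = 0.8372204632
Rho = -K*T*exp(-rT)*N(-d2) = -62.7200 * 0.7500 * 0.9895549326 * 0.8372204632 = -38.971494


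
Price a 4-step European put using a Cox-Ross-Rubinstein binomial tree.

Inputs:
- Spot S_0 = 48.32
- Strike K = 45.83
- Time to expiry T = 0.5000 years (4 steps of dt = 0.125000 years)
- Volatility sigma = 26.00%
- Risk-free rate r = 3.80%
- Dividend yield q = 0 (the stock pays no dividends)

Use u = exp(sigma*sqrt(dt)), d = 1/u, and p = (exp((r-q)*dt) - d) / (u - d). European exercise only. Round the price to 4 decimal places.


dt = T/N = 0.125000
u = exp(sigma*sqrt(dt)) = 1.096281; d = 1/u = 0.912175
p = (exp((r-q)*dt) - d) / (u - d) = 0.502897
Discount per step: exp(-r*dt) = 0.995261
Stock lattice S(k, i) with i counting down-moves:
  k=0: S(0,0) = 48.3200
  k=1: S(1,0) = 52.9723; S(1,1) = 44.0763
  k=2: S(2,0) = 58.0726; S(2,1) = 48.3200; S(2,2) = 40.2053
  k=3: S(3,0) = 63.6639; S(3,1) = 52.9723; S(3,2) = 44.0763; S(3,3) = 36.6742
  k=4: S(4,0) = 69.7935; S(4,1) = 58.0726; S(4,2) = 48.3200; S(4,3) = 40.2053; S(4,4) = 33.4533
Terminal payoffs V(N, i) = max(K - S_T, 0):
  V(4,0) = 0.000000; V(4,1) = 0.000000; V(4,2) = 0.000000; V(4,3) = 5.624742; V(4,4) = 12.376714
Backward induction: V(k, i) = exp(-r*dt) * [p * V(k+1, i) + (1-p) * V(k+1, i+1)].
  V(3,0) = exp(-r*dt) * [p*0.000000 + (1-p)*0.000000] = 0.000000
  V(3,1) = exp(-r*dt) * [p*0.000000 + (1-p)*0.000000] = 0.000000
  V(3,2) = exp(-r*dt) * [p*0.000000 + (1-p)*5.624742] = 2.782827
  V(3,3) = exp(-r*dt) * [p*5.624742 + (1-p)*12.376714] = 8.938609
  V(2,0) = exp(-r*dt) * [p*0.000000 + (1-p)*0.000000] = 0.000000
  V(2,1) = exp(-r*dt) * [p*0.000000 + (1-p)*2.782827] = 1.376797
  V(2,2) = exp(-r*dt) * [p*2.782827 + (1-p)*8.938609] = 5.815198
  V(1,0) = exp(-r*dt) * [p*0.000000 + (1-p)*1.376797] = 0.681167
  V(1,1) = exp(-r*dt) * [p*1.376797 + (1-p)*5.815198] = 3.566161
  V(0,0) = exp(-r*dt) * [p*0.681167 + (1-p)*3.566161] = 2.105283

Answer: Price = V(0,0) = 2.1053


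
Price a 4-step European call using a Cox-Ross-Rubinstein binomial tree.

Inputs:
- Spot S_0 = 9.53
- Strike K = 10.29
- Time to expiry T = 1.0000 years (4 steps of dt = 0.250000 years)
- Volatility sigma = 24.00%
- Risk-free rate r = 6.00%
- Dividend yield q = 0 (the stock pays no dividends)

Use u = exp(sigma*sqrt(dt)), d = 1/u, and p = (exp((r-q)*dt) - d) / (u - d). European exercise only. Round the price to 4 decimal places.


dt = T/N = 0.250000
u = exp(sigma*sqrt(dt)) = 1.127497; d = 1/u = 0.886920
p = (exp((r-q)*dt) - d) / (u - d) = 0.532856
Discount per step: exp(-r*dt) = 0.985112
Stock lattice S(k, i) with i counting down-moves:
  k=0: S(0,0) = 9.5300
  k=1: S(1,0) = 10.7450; S(1,1) = 8.4524
  k=2: S(2,0) = 12.1150; S(2,1) = 9.5300; S(2,2) = 7.4966
  k=3: S(3,0) = 13.6596; S(3,1) = 10.7450; S(3,2) = 8.4524; S(3,3) = 6.6489
  k=4: S(4,0) = 15.4012; S(4,1) = 12.1150; S(4,2) = 9.5300; S(4,3) = 7.4966; S(4,4) = 5.8970
Terminal payoffs V(N, i) = max(S_T - K, 0):
  V(4,0) = 5.111189; V(4,1) = 1.825004; V(4,2) = 0.000000; V(4,3) = 0.000000; V(4,4) = 0.000000
Backward induction: V(k, i) = exp(-r*dt) * [p * V(k+1, i) + (1-p) * V(k+1, i+1)].
  V(3,0) = exp(-r*dt) * [p*5.111189 + (1-p)*1.825004] = 3.522827
  V(3,1) = exp(-r*dt) * [p*1.825004 + (1-p)*0.000000] = 0.957987
  V(3,2) = exp(-r*dt) * [p*0.000000 + (1-p)*0.000000] = 0.000000
  V(3,3) = exp(-r*dt) * [p*0.000000 + (1-p)*0.000000] = 0.000000
  V(2,0) = exp(-r*dt) * [p*3.522827 + (1-p)*0.957987] = 2.290068
  V(2,1) = exp(-r*dt) * [p*0.957987 + (1-p)*0.000000] = 0.502869
  V(2,2) = exp(-r*dt) * [p*0.000000 + (1-p)*0.000000] = 0.000000
  V(1,0) = exp(-r*dt) * [p*2.290068 + (1-p)*0.502869] = 1.433524
  V(1,1) = exp(-r*dt) * [p*0.502869 + (1-p)*0.000000] = 0.263968
  V(0,0) = exp(-r*dt) * [p*1.433524 + (1-p)*0.263968] = 0.873965

Answer: Price = V(0,0) = 0.8740


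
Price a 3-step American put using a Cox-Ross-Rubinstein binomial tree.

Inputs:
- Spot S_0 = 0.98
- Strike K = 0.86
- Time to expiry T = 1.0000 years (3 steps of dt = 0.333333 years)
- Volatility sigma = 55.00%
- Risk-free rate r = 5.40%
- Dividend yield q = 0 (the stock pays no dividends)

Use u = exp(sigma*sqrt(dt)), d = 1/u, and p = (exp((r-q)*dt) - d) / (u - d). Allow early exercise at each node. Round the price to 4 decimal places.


dt = T/N = 0.333333
u = exp(sigma*sqrt(dt)) = 1.373748; d = 1/u = 0.727936
p = (exp((r-q)*dt) - d) / (u - d) = 0.449399
Discount per step: exp(-r*dt) = 0.982161
Stock lattice S(k, i) with i counting down-moves:
  k=0: S(0,0) = 0.9800
  k=1: S(1,0) = 1.3463; S(1,1) = 0.7134
  k=2: S(2,0) = 1.8494; S(2,1) = 0.9800; S(2,2) = 0.5193
  k=3: S(3,0) = 2.5407; S(3,1) = 1.3463; S(3,2) = 0.7134; S(3,3) = 0.3780
Terminal payoffs V(N, i) = max(K - S_T, 0):
  V(3,0) = 0.000000; V(3,1) = 0.000000; V(3,2) = 0.146623; V(3,3) = 0.481988
Backward induction: V(k, i) = exp(-r*dt) * [p * V(k+1, i) + (1-p) * V(k+1, i+1)]; then take max(V_cont, immediate exercise) for American.
  V(2,0) = exp(-r*dt) * [p*0.000000 + (1-p)*0.000000] = 0.000000; exercise = 0.000000; V(2,0) = max -> 0.000000
  V(2,1) = exp(-r*dt) * [p*0.000000 + (1-p)*0.146623] = 0.079291; exercise = 0.000000; V(2,1) = max -> 0.079291
  V(2,2) = exp(-r*dt) * [p*0.146623 + (1-p)*0.481988] = 0.325366; exercise = 0.340708; V(2,2) = max -> 0.340708
  V(1,0) = exp(-r*dt) * [p*0.000000 + (1-p)*0.079291] = 0.042879; exercise = 0.000000; V(1,0) = max -> 0.042879
  V(1,1) = exp(-r*dt) * [p*0.079291 + (1-p)*0.340708] = 0.219245; exercise = 0.146623; V(1,1) = max -> 0.219245
  V(0,0) = exp(-r*dt) * [p*0.042879 + (1-p)*0.219245] = 0.137489; exercise = 0.000000; V(0,0) = max -> 0.137489

Answer: Price = V(0,0) = 0.1375


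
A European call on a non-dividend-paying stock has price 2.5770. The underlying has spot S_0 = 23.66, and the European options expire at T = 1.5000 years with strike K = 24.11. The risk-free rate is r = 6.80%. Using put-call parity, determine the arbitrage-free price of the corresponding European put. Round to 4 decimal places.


Put-call parity: C - P = S_0 * exp(-qT) - K * exp(-rT).
S_0 * exp(-qT) = 23.6600 * 1.00000000 = 23.66000000
K * exp(-rT) = 24.1100 * 0.90302955 = 21.77204249
P = C - S*exp(-qT) + K*exp(-rT)
P = 2.5770 - 23.66000000 + 21.77204249 = 0.6890

Answer: Put price = 0.6890


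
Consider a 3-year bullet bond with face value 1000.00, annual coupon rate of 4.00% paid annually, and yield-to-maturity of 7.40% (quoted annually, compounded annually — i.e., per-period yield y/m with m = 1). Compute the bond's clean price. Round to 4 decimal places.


Answer: Price = 911.4213

Derivation:
Coupon per period c = face * coupon_rate / m = 40.000000
Periods per year m = 1; per-period yield y/m = 0.074000
Number of cashflows N = 3
Cashflows (t years, CF_t, discount factor 1/(1+y/m)^(m*t), PV):
  t = 1.0000: CF_t = 40.000000, DF = 0.931099, PV = 37.243948
  t = 2.0000: CF_t = 40.000000, DF = 0.866945, PV = 34.677791
  t = 3.0000: CF_t = 1040.000000, DF = 0.807211, PV = 839.499603
Price P = sum_t PV_t = 911.421342


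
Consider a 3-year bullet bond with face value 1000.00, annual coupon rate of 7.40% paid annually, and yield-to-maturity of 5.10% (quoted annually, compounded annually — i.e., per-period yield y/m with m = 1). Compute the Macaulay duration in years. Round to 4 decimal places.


Coupon per period c = face * coupon_rate / m = 74.000000
Periods per year m = 1; per-period yield y/m = 0.051000
Number of cashflows N = 3
Cashflows (t years, CF_t, discount factor 1/(1+y/m)^(m*t), PV):
  t = 1.0000: CF_t = 74.000000, DF = 0.951475, PV = 70.409134
  t = 2.0000: CF_t = 74.000000, DF = 0.905304, PV = 66.992516
  t = 3.0000: CF_t = 1074.000000, DF = 0.861374, PV = 925.115874
Price P = sum_t PV_t = 1062.517524
Macaulay numerator sum_t t * PV_t:
  t * PV_t at t = 1.0000: 70.409134
  t * PV_t at t = 2.0000: 133.985032
  t * PV_t at t = 3.0000: 2775.347623
Macaulay duration D = (sum_t t * PV_t) / P = 2979.741789 / 1062.517524 = 2.804417

Answer: Macaulay duration = 2.8044 years


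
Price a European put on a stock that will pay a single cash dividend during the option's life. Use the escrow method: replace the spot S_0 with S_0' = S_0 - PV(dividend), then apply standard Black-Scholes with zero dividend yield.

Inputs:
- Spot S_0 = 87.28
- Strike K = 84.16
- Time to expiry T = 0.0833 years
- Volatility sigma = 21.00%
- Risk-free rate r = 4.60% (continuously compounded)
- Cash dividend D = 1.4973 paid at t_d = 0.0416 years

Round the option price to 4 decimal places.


PV(D) = D * exp(-r * t_d) = 1.4973 * 0.99808823 = 1.49443751
S_0' = S_0 - PV(D) = 87.2800 - 1.49443751 = 85.78556249
d1 = (ln(S_0'/K) + (r + sigma^2/2)*T) / (sigma*sqrt(T)) = 0.40916814
d2 = d1 - sigma*sqrt(T) = 0.34855849
exp(-rT) = 0.99617553
N(-d1) = 0.34120814; N(-d2) = 0.36371040
P = K * exp(-rT) * N(-d2) - S_0' * N(-d1) = 84.1600 * 0.99617553 * 0.36371040 - 85.78556249 * 0.34120814 = 1.2221

Answer: Price = 1.2221


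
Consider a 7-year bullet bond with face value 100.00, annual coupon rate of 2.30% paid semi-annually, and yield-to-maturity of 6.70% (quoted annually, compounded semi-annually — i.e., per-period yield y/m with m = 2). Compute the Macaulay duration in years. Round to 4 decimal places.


Answer: Macaulay duration = 6.4109 years

Derivation:
Coupon per period c = face * coupon_rate / m = 1.150000
Periods per year m = 2; per-period yield y/m = 0.033500
Number of cashflows N = 14
Cashflows (t years, CF_t, discount factor 1/(1+y/m)^(m*t), PV):
  t = 0.5000: CF_t = 1.150000, DF = 0.967586, PV = 1.112724
  t = 1.0000: CF_t = 1.150000, DF = 0.936222, PV = 1.076656
  t = 1.5000: CF_t = 1.150000, DF = 0.905876, PV = 1.041757
  t = 2.0000: CF_t = 1.150000, DF = 0.876512, PV = 1.007989
  t = 2.5000: CF_t = 1.150000, DF = 0.848101, PV = 0.975316
  t = 3.0000: CF_t = 1.150000, DF = 0.820611, PV = 0.943702
  t = 3.5000: CF_t = 1.150000, DF = 0.794011, PV = 0.913113
  t = 4.0000: CF_t = 1.150000, DF = 0.768274, PV = 0.883515
  t = 4.5000: CF_t = 1.150000, DF = 0.743371, PV = 0.854877
  t = 5.0000: CF_t = 1.150000, DF = 0.719275, PV = 0.827167
  t = 5.5000: CF_t = 1.150000, DF = 0.695961, PV = 0.800355
  t = 6.0000: CF_t = 1.150000, DF = 0.673402, PV = 0.774412
  t = 6.5000: CF_t = 1.150000, DF = 0.651574, PV = 0.749310
  t = 7.0000: CF_t = 101.150000, DF = 0.630454, PV = 63.770402
Price P = sum_t PV_t = 75.731294
Macaulay numerator sum_t t * PV_t:
  t * PV_t at t = 0.5000: 0.556362
  t * PV_t at t = 1.0000: 1.076656
  t * PV_t at t = 1.5000: 1.562635
  t * PV_t at t = 2.0000: 2.015979
  t * PV_t at t = 2.5000: 2.438290
  t * PV_t at t = 3.0000: 2.831107
  t * PV_t at t = 3.5000: 3.195895
  t * PV_t at t = 4.0000: 3.534061
  t * PV_t at t = 4.5000: 3.846945
  t * PV_t at t = 5.0000: 4.135833
  t * PV_t at t = 5.5000: 4.401951
  t * PV_t at t = 6.0000: 4.646472
  t * PV_t at t = 6.5000: 4.870516
  t * PV_t at t = 7.0000: 446.392813
Macaulay duration D = (sum_t t * PV_t) / P = 485.505515 / 75.731294 = 6.410897


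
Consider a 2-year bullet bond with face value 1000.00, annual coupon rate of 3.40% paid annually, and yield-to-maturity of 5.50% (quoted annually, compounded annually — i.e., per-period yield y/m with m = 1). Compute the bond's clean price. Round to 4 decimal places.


Coupon per period c = face * coupon_rate / m = 34.000000
Periods per year m = 1; per-period yield y/m = 0.055000
Number of cashflows N = 2
Cashflows (t years, CF_t, discount factor 1/(1+y/m)^(m*t), PV):
  t = 1.0000: CF_t = 34.000000, DF = 0.947867, PV = 32.227488
  t = 2.0000: CF_t = 1034.000000, DF = 0.898452, PV = 928.999798
Price P = sum_t PV_t = 961.227286

Answer: Price = 961.2273


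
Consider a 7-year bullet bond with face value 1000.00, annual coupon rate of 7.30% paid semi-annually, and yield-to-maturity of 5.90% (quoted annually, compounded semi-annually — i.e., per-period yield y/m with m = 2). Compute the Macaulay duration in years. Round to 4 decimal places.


Coupon per period c = face * coupon_rate / m = 36.500000
Periods per year m = 2; per-period yield y/m = 0.029500
Number of cashflows N = 14
Cashflows (t years, CF_t, discount factor 1/(1+y/m)^(m*t), PV):
  t = 0.5000: CF_t = 36.500000, DF = 0.971345, PV = 35.454104
  t = 1.0000: CF_t = 36.500000, DF = 0.943512, PV = 34.438178
  t = 1.5000: CF_t = 36.500000, DF = 0.916476, PV = 33.451362
  t = 2.0000: CF_t = 36.500000, DF = 0.890214, PV = 32.492824
  t = 2.5000: CF_t = 36.500000, DF = 0.864706, PV = 31.561752
  t = 3.0000: CF_t = 36.500000, DF = 0.839928, PV = 30.657360
  t = 3.5000: CF_t = 36.500000, DF = 0.815860, PV = 29.778883
  t = 4.0000: CF_t = 36.500000, DF = 0.792482, PV = 28.925579
  t = 4.5000: CF_t = 36.500000, DF = 0.769773, PV = 28.096725
  t = 5.0000: CF_t = 36.500000, DF = 0.747716, PV = 27.291622
  t = 5.5000: CF_t = 36.500000, DF = 0.726290, PV = 26.509590
  t = 6.0000: CF_t = 36.500000, DF = 0.705479, PV = 25.749966
  t = 6.5000: CF_t = 36.500000, DF = 0.685263, PV = 25.012108
  t = 7.0000: CF_t = 1036.500000, DF = 0.665627, PV = 689.922634
Price P = sum_t PV_t = 1079.342689
Macaulay numerator sum_t t * PV_t:
  t * PV_t at t = 0.5000: 17.727052
  t * PV_t at t = 1.0000: 34.438178
  t * PV_t at t = 1.5000: 50.177044
  t * PV_t at t = 2.0000: 64.985648
  t * PV_t at t = 2.5000: 78.904381
  t * PV_t at t = 3.0000: 91.972081
  t * PV_t at t = 3.5000: 104.226092
  t * PV_t at t = 4.0000: 115.702315
  t * PV_t at t = 4.5000: 126.435264
  t * PV_t at t = 5.0000: 136.458112
  t * PV_t at t = 5.5000: 145.802743
  t * PV_t at t = 6.0000: 154.499794
  t * PV_t at t = 6.5000: 162.578705
  t * PV_t at t = 7.0000: 4829.458440
Macaulay duration D = (sum_t t * PV_t) / P = 6113.365848 / 1079.342689 = 5.663971

Answer: Macaulay duration = 5.6640 years


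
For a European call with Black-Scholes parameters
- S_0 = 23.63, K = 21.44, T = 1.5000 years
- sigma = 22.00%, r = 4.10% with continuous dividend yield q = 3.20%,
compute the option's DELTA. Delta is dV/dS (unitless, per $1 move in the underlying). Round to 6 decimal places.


d1 = 0.5457862302; d2 = 0.2763423585
phi(d1) = 0.3437365226; exp(-qT) = 0.9531337871; exp(-rT) = 0.9403529457
N(d1) = 0.7073935552
Delta = exp(-qT) * N(d1) = 0.9531337871 * 0.7073935552 = 0.674241

Answer: Delta = 0.674241


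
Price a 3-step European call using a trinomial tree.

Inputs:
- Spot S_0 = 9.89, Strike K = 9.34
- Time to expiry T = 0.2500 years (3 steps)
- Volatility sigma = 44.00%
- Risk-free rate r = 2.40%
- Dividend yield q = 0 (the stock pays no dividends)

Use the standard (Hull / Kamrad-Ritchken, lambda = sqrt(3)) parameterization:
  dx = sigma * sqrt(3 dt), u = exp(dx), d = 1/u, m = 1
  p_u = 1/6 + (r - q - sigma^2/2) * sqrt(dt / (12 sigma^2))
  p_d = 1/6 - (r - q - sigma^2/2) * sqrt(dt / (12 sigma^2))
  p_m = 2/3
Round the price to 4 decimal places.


dt = T/N = 0.083333; dx = sigma*sqrt(3*dt) = 0.220000
u = exp(dx) = 1.246077; d = 1/u = 0.802519
p_u = 0.152879, p_m = 0.666667, p_d = 0.180455
Discount per step: exp(-r*dt) = 0.998002
Stock lattice S(k, j) with j the centered position index:
  k=0: S(0,+0) = 9.8900
  k=1: S(1,-1) = 7.9369; S(1,+0) = 9.8900; S(1,+1) = 12.3237
  k=2: S(2,-2) = 6.3695; S(2,-1) = 7.9369; S(2,+0) = 9.8900; S(2,+1) = 12.3237; S(2,+2) = 15.3563
  k=3: S(3,-3) = 5.1117; S(3,-2) = 6.3695; S(3,-1) = 7.9369; S(3,+0) = 9.8900; S(3,+1) = 12.3237; S(3,+2) = 15.3563; S(3,+3) = 19.1351
Terminal payoffs V(N, j) = max(S_T - K, 0):
  V(3,-3) = 0.000000; V(3,-2) = 0.000000; V(3,-1) = 0.000000; V(3,+0) = 0.550000; V(3,+1) = 2.983699; V(3,+2) = 6.016274; V(3,+3) = 9.795096
Backward induction: V(k, j) = exp(-r*dt) * [p_u * V(k+1, j+1) + p_m * V(k+1, j) + p_d * V(k+1, j-1)]
  V(2,-2) = exp(-r*dt) * [p_u*0.000000 + p_m*0.000000 + p_d*0.000000] = 0.000000
  V(2,-1) = exp(-r*dt) * [p_u*0.550000 + p_m*0.000000 + p_d*0.000000] = 0.083915
  V(2,+0) = exp(-r*dt) * [p_u*2.983699 + p_m*0.550000 + p_d*0.000000] = 0.821167
  V(2,+1) = exp(-r*dt) * [p_u*6.016274 + p_m*2.983699 + p_d*0.550000] = 3.002133
  V(2,+2) = exp(-r*dt) * [p_u*9.795096 + p_m*6.016274 + p_d*2.983699] = 6.034653
  V(1,-1) = exp(-r*dt) * [p_u*0.821167 + p_m*0.083915 + p_d*0.000000] = 0.181120
  V(1,+0) = exp(-r*dt) * [p_u*3.002133 + p_m*0.821167 + p_d*0.083915] = 1.019509
  V(1,+1) = exp(-r*dt) * [p_u*6.034653 + p_m*3.002133 + p_d*0.821167] = 3.066038
  V(0,+0) = exp(-r*dt) * [p_u*3.066038 + p_m*1.019509 + p_d*0.181120] = 1.178729

Answer: Price = V(0,0) = 1.1787


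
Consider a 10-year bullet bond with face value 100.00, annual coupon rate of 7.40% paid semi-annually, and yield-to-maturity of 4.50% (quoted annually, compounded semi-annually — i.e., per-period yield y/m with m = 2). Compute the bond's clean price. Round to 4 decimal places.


Coupon per period c = face * coupon_rate / m = 3.700000
Periods per year m = 2; per-period yield y/m = 0.022500
Number of cashflows N = 20
Cashflows (t years, CF_t, discount factor 1/(1+y/m)^(m*t), PV):
  t = 0.5000: CF_t = 3.700000, DF = 0.977995, PV = 3.618582
  t = 1.0000: CF_t = 3.700000, DF = 0.956474, PV = 3.538955
  t = 1.5000: CF_t = 3.700000, DF = 0.935427, PV = 3.461081
  t = 2.0000: CF_t = 3.700000, DF = 0.914843, PV = 3.384920
  t = 2.5000: CF_t = 3.700000, DF = 0.894712, PV = 3.310436
  t = 3.0000: CF_t = 3.700000, DF = 0.875024, PV = 3.237590
  t = 3.5000: CF_t = 3.700000, DF = 0.855769, PV = 3.166347
  t = 4.0000: CF_t = 3.700000, DF = 0.836938, PV = 3.096672
  t = 4.5000: CF_t = 3.700000, DF = 0.818522, PV = 3.028530
  t = 5.0000: CF_t = 3.700000, DF = 0.800510, PV = 2.961887
  t = 5.5000: CF_t = 3.700000, DF = 0.782895, PV = 2.896711
  t = 6.0000: CF_t = 3.700000, DF = 0.765667, PV = 2.832970
  t = 6.5000: CF_t = 3.700000, DF = 0.748819, PV = 2.770630
  t = 7.0000: CF_t = 3.700000, DF = 0.732341, PV = 2.709663
  t = 7.5000: CF_t = 3.700000, DF = 0.716226, PV = 2.650037
  t = 8.0000: CF_t = 3.700000, DF = 0.700466, PV = 2.591723
  t = 8.5000: CF_t = 3.700000, DF = 0.685052, PV = 2.534693
  t = 9.0000: CF_t = 3.700000, DF = 0.669978, PV = 2.478917
  t = 9.5000: CF_t = 3.700000, DF = 0.655235, PV = 2.424369
  t = 10.0000: CF_t = 103.700000, DF = 0.640816, PV = 66.452668
Price P = sum_t PV_t = 123.147383

Answer: Price = 123.1474


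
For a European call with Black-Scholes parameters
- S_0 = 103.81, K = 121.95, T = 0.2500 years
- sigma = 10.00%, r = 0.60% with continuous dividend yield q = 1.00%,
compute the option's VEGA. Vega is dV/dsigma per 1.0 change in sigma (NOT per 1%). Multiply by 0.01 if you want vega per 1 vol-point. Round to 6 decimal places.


Answer: Vega = 0.117270

Derivation:
d1 = -3.2159763891; d2 = -3.2659763891
phi(d1) = 0.0022649772; exp(-qT) = 0.9975031224; exp(-rT) = 0.9985011244
Vega = S * exp(-qT) * phi(d1) * sqrt(T) = 103.8100 * 0.9975031224 * 0.0022649772 * 0.5000000000 = 0.117270


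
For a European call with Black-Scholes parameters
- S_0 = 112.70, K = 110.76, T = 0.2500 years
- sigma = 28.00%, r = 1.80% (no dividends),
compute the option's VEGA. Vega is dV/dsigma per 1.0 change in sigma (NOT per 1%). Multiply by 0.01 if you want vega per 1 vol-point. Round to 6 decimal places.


d1 = 0.2261694482; d2 = 0.0861694482
phi(d1) = 0.3888681873; exp(-qT) = 1.0000000000; exp(-rT) = 0.9955101098
Vega = S * exp(-qT) * phi(d1) * sqrt(T) = 112.7000 * 1.0000000000 * 0.3888681873 * 0.5000000000 = 21.912722

Answer: Vega = 21.912722


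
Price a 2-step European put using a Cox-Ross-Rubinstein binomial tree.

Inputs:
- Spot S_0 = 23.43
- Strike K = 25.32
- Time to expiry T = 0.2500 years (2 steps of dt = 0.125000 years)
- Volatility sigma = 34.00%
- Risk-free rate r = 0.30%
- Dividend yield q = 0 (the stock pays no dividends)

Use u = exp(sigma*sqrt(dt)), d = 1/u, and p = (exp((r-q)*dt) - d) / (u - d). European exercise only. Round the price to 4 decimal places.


dt = T/N = 0.125000
u = exp(sigma*sqrt(dt)) = 1.127732; d = 1/u = 0.886736
p = (exp((r-q)*dt) - d) / (u - d) = 0.471540
Discount per step: exp(-r*dt) = 0.999625
Stock lattice S(k, i) with i counting down-moves:
  k=0: S(0,0) = 23.4300
  k=1: S(1,0) = 26.4228; S(1,1) = 20.7762
  k=2: S(2,0) = 29.7978; S(2,1) = 23.4300; S(2,2) = 18.4230
Terminal payoffs V(N, i) = max(K - S_T, 0):
  V(2,0) = 0.000000; V(2,1) = 1.890000; V(2,2) = 6.896980
Backward induction: V(k, i) = exp(-r*dt) * [p * V(k+1, i) + (1-p) * V(k+1, i+1)].
  V(1,0) = exp(-r*dt) * [p*0.000000 + (1-p)*1.890000] = 0.998414
  V(1,1) = exp(-r*dt) * [p*1.890000 + (1-p)*6.896980] = 4.534286
  V(0,0) = exp(-r*dt) * [p*0.998414 + (1-p)*4.534286] = 2.865905

Answer: Price = V(0,0) = 2.8659


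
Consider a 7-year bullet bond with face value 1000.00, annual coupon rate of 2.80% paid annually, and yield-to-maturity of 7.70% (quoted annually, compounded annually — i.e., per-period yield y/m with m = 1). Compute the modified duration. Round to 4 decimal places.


Answer: Modified duration = 5.8924

Derivation:
Coupon per period c = face * coupon_rate / m = 28.000000
Periods per year m = 1; per-period yield y/m = 0.077000
Number of cashflows N = 7
Cashflows (t years, CF_t, discount factor 1/(1+y/m)^(m*t), PV):
  t = 1.0000: CF_t = 28.000000, DF = 0.928505, PV = 25.998143
  t = 2.0000: CF_t = 28.000000, DF = 0.862122, PV = 24.139409
  t = 3.0000: CF_t = 28.000000, DF = 0.800484, PV = 22.413564
  t = 4.0000: CF_t = 28.000000, DF = 0.743254, PV = 20.811109
  t = 5.0000: CF_t = 28.000000, DF = 0.690115, PV = 19.323221
  t = 6.0000: CF_t = 28.000000, DF = 0.640775, PV = 17.941709
  t = 7.0000: CF_t = 1028.000000, DF = 0.594963, PV = 611.622131
Price P = sum_t PV_t = 742.249285
First compute Macaulay numerator sum_t t * PV_t:
  t * PV_t at t = 1.0000: 25.998143
  t * PV_t at t = 2.0000: 48.278817
  t * PV_t at t = 3.0000: 67.240692
  t * PV_t at t = 4.0000: 83.244435
  t * PV_t at t = 5.0000: 96.616104
  t * PV_t at t = 6.0000: 107.650255
  t * PV_t at t = 7.0000: 4281.354917
Macaulay duration D = 4710.383363 / 742.249285 = 6.346093
Modified duration = D / (1 + y/m) = 6.346093 / (1 + 0.077000) = 5.892380


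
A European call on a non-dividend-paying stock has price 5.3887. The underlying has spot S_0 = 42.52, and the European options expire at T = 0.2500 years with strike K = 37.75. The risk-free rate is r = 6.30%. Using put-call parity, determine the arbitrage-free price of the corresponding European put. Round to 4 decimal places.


Answer: Put price = 0.0288

Derivation:
Put-call parity: C - P = S_0 * exp(-qT) - K * exp(-rT).
S_0 * exp(-qT) = 42.5200 * 1.00000000 = 42.52000000
K * exp(-rT) = 37.7500 * 0.98437338 = 37.16009519
P = C - S*exp(-qT) + K*exp(-rT)
P = 5.3887 - 42.52000000 + 37.16009519 = 0.0288


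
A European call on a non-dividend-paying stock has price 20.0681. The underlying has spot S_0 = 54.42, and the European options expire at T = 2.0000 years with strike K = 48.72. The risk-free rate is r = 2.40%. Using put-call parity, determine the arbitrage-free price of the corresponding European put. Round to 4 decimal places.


Put-call parity: C - P = S_0 * exp(-qT) - K * exp(-rT).
S_0 * exp(-qT) = 54.4200 * 1.00000000 = 54.42000000
K * exp(-rT) = 48.7200 * 0.95313379 = 46.43667811
P = C - S*exp(-qT) + K*exp(-rT)
P = 20.0681 - 54.42000000 + 46.43667811 = 12.0848

Answer: Put price = 12.0848


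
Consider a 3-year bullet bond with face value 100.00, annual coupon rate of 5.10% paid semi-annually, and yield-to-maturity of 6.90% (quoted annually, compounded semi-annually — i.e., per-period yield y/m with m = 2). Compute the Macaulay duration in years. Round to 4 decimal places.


Coupon per period c = face * coupon_rate / m = 2.550000
Periods per year m = 2; per-period yield y/m = 0.034500
Number of cashflows N = 6
Cashflows (t years, CF_t, discount factor 1/(1+y/m)^(m*t), PV):
  t = 0.5000: CF_t = 2.550000, DF = 0.966651, PV = 2.464959
  t = 1.0000: CF_t = 2.550000, DF = 0.934413, PV = 2.382754
  t = 1.5000: CF_t = 2.550000, DF = 0.903251, PV = 2.303290
  t = 2.0000: CF_t = 2.550000, DF = 0.873128, PV = 2.226477
  t = 2.5000: CF_t = 2.550000, DF = 0.844010, PV = 2.152225
  t = 3.0000: CF_t = 102.550000, DF = 0.815863, PV = 83.666711
Price P = sum_t PV_t = 95.196416
Macaulay numerator sum_t t * PV_t:
  t * PV_t at t = 0.5000: 1.232479
  t * PV_t at t = 1.0000: 2.382754
  t * PV_t at t = 1.5000: 3.454936
  t * PV_t at t = 2.0000: 4.452954
  t * PV_t at t = 2.5000: 5.380563
  t * PV_t at t = 3.0000: 251.000132
Macaulay duration D = (sum_t t * PV_t) / P = 267.903817 / 95.196416 = 2.814222

Answer: Macaulay duration = 2.8142 years


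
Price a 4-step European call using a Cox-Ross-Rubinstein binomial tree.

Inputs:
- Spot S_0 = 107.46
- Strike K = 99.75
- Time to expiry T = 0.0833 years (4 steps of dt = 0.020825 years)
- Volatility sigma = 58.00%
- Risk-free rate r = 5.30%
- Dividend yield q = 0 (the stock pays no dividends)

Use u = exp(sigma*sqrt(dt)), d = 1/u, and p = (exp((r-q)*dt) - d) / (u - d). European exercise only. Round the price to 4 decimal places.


Answer: Price = V(0,0) = 12.0721

Derivation:
dt = T/N = 0.020825
u = exp(sigma*sqrt(dt)) = 1.087302; d = 1/u = 0.919708
p = (exp((r-q)*dt) - d) / (u - d) = 0.485677
Discount per step: exp(-r*dt) = 0.998897
Stock lattice S(k, i) with i counting down-moves:
  k=0: S(0,0) = 107.4600
  k=1: S(1,0) = 116.8414; S(1,1) = 98.8318
  k=2: S(2,0) = 127.0419; S(2,1) = 107.4600; S(2,2) = 90.8964
  k=3: S(3,0) = 138.1328; S(3,1) = 116.8414; S(3,2) = 98.8318; S(3,3) = 83.5982
  k=4: S(4,0) = 150.1921; S(4,1) = 127.0419; S(4,2) = 107.4600; S(4,3) = 90.8964; S(4,4) = 76.8859
Terminal payoffs V(N, i) = max(S_T - K, 0):
  V(4,0) = 50.442058; V(4,1) = 27.291877; V(4,2) = 7.710000; V(4,3) = 0.000000; V(4,4) = 0.000000
Backward induction: V(k, i) = exp(-r*dt) * [p * V(k+1, i) + (1-p) * V(k+1, i+1)].
  V(3,0) = exp(-r*dt) * [p*50.442058 + (1-p)*27.291877] = 38.492874
  V(3,1) = exp(-r*dt) * [p*27.291877 + (1-p)*7.710000] = 17.201467
  V(3,2) = exp(-r*dt) * [p*7.710000 + (1-p)*0.000000] = 3.740437
  V(3,3) = exp(-r*dt) * [p*0.000000 + (1-p)*0.000000] = 0.000000
  V(2,0) = exp(-r*dt) * [p*38.492874 + (1-p)*17.201467] = 27.511827
  V(2,1) = exp(-r*dt) * [p*17.201467 + (1-p)*3.740437] = 10.266809
  V(2,2) = exp(-r*dt) * [p*3.740437 + (1-p)*0.000000] = 1.814640
  V(1,0) = exp(-r*dt) * [p*27.511827 + (1-p)*10.266809] = 18.621750
  V(1,1) = exp(-r*dt) * [p*10.266809 + (1-p)*1.814640] = 5.913132
  V(0,0) = exp(-r*dt) * [p*18.621750 + (1-p)*5.913132] = 12.072082


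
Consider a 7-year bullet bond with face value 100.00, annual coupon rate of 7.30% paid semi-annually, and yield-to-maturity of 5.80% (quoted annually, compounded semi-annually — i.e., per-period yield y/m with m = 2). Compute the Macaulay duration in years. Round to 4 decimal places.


Coupon per period c = face * coupon_rate / m = 3.650000
Periods per year m = 2; per-period yield y/m = 0.029000
Number of cashflows N = 14
Cashflows (t years, CF_t, discount factor 1/(1+y/m)^(m*t), PV):
  t = 0.5000: CF_t = 3.650000, DF = 0.971817, PV = 3.547133
  t = 1.0000: CF_t = 3.650000, DF = 0.944429, PV = 3.447165
  t = 1.5000: CF_t = 3.650000, DF = 0.917812, PV = 3.350015
  t = 2.0000: CF_t = 3.650000, DF = 0.891946, PV = 3.255602
  t = 2.5000: CF_t = 3.650000, DF = 0.866808, PV = 3.163851
  t = 3.0000: CF_t = 3.650000, DF = 0.842379, PV = 3.074685
  t = 3.5000: CF_t = 3.650000, DF = 0.818639, PV = 2.988032
  t = 4.0000: CF_t = 3.650000, DF = 0.795567, PV = 2.903821
  t = 4.5000: CF_t = 3.650000, DF = 0.773146, PV = 2.821984
  t = 5.0000: CF_t = 3.650000, DF = 0.751357, PV = 2.742453
  t = 5.5000: CF_t = 3.650000, DF = 0.730182, PV = 2.665163
  t = 6.0000: CF_t = 3.650000, DF = 0.709603, PV = 2.590051
  t = 6.5000: CF_t = 3.650000, DF = 0.689605, PV = 2.517057
  t = 7.0000: CF_t = 103.650000, DF = 0.670170, PV = 69.463084
Price P = sum_t PV_t = 108.530095
Macaulay numerator sum_t t * PV_t:
  t * PV_t at t = 0.5000: 1.773567
  t * PV_t at t = 1.0000: 3.447165
  t * PV_t at t = 1.5000: 5.025022
  t * PV_t at t = 2.0000: 6.511205
  t * PV_t at t = 2.5000: 7.909627
  t * PV_t at t = 3.0000: 9.224055
  t * PV_t at t = 3.5000: 10.458112
  t * PV_t at t = 4.0000: 11.615285
  t * PV_t at t = 4.5000: 12.698926
  t * PV_t at t = 5.0000: 13.712263
  t * PV_t at t = 5.5000: 14.658395
  t * PV_t at t = 6.0000: 15.540308
  t * PV_t at t = 6.5000: 16.360868
  t * PV_t at t = 7.0000: 486.241587
Macaulay duration D = (sum_t t * PV_t) / P = 615.176384 / 108.530095 = 5.668256

Answer: Macaulay duration = 5.6683 years
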